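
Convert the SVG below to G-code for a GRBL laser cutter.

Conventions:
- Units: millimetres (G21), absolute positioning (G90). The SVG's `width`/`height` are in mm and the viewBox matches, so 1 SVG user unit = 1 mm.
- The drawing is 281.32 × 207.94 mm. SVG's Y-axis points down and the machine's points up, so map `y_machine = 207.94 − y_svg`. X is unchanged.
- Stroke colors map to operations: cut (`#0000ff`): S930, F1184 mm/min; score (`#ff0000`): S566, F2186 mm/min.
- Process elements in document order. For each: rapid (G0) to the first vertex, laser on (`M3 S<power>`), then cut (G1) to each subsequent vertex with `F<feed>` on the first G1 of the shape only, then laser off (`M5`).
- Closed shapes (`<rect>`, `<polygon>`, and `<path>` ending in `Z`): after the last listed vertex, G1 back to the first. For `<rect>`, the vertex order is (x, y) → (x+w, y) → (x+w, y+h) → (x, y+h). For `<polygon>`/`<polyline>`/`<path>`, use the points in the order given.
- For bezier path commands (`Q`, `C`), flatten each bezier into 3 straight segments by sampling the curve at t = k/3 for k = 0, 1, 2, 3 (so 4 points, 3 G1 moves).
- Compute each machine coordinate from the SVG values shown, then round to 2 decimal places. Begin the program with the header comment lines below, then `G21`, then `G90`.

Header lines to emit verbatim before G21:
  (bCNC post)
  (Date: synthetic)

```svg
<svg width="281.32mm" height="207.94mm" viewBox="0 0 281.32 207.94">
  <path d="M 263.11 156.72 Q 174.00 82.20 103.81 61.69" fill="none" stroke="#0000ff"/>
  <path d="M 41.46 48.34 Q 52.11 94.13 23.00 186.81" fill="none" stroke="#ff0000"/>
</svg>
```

(bCNC post)
(Date: synthetic)
G21
G90
G0 X263.11 Y51.22
M3 S930
G1 X205.81 Y94.90 F1184
G1 X152.71 Y126.58
G1 X103.81 Y146.25
M5
G0 X41.46 Y159.60
M3 S566
G1 X44.14 Y123.86 F2186
G1 X37.99 Y77.71
G1 X23.00 Y21.13
M5

viewBox `0 0 281.32 207.94` with mm width/height → 1 unit = 1 mm. Flip: y_m = 207.94 − y_svg.

**Shape 1** — `<path>` quadratic bezier, stroke `#0000ff` → cut (S930, F1184). Control points (SVG): P0=(263.11,156.72), P1=(174.00,82.20), P2=(103.81,61.69); sampled at t=k/3. Machine vertices: (263.11,51.22) → (205.81,94.90) → (152.71,126.58) → (103.81,146.25). Open path.

**Shape 2** — `<path>` quadratic bezier, stroke `#ff0000` → score (S566, F2186). Control points (SVG): P0=(41.46,48.34), P1=(52.11,94.13), P2=(23.00,186.81); sampled at t=k/3. Machine vertices: (41.46,159.60) → (44.14,123.86) → (37.99,77.71) → (23.00,21.13). Open path.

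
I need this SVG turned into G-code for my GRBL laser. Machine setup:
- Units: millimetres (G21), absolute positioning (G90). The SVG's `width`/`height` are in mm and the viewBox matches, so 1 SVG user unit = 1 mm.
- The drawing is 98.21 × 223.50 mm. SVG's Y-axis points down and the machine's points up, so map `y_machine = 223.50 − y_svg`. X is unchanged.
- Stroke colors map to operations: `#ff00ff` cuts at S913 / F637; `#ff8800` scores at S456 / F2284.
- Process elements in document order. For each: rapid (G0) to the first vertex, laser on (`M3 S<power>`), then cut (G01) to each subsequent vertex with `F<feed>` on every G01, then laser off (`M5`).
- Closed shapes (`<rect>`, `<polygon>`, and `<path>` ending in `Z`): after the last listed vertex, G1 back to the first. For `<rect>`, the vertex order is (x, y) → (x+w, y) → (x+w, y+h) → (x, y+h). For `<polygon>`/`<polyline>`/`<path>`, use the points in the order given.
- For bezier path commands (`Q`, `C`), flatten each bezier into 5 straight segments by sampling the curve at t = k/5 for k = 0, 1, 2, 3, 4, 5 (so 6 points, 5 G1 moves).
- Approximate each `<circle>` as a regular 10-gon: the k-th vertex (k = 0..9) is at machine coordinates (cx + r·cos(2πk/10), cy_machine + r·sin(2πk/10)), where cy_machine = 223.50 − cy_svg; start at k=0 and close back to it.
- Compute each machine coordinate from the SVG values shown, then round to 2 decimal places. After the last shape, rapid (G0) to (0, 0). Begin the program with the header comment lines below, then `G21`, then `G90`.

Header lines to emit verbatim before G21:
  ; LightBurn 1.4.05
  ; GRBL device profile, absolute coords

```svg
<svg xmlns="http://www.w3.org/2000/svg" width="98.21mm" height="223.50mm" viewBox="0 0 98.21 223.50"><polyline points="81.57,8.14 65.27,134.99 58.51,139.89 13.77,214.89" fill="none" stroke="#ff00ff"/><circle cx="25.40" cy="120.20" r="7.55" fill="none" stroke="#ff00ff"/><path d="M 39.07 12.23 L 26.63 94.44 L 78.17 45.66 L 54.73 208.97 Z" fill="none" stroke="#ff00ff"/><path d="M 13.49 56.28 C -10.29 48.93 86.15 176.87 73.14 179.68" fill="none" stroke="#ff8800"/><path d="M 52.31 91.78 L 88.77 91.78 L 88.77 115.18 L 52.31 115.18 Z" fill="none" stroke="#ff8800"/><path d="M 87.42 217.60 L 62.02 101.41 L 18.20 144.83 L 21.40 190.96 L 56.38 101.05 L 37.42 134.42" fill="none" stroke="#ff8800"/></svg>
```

Since the viewBox matches the mm dimensions, user units are millimetres directly. The only transform is the Y-flip y_m = 223.50 − y_svg.

Shape 1 is a open polyline drawn with `<polyline>`. Its stroke #ff00ff means cut at S913, F637. After flipping Y the toolpath is (81.57,215.36) → (65.27,88.51) → (58.51,83.61) → (13.77,8.61).

Shape 2 is a circle drawn with `<circle>`. Its stroke #ff00ff means cut at S913, F637. After flipping Y the toolpath is (32.95,103.30) → (31.51,107.74) → (27.73,110.48) → (23.07,110.48) → (19.29,107.74) → (17.85,103.30) → (19.29,98.86) → (23.07,96.12) → (27.73,96.12) → (31.51,98.86) → (32.95,103.30), returning to the start.

Shape 3 is a closed polygon drawn with `<path>`. Its stroke #ff00ff means cut at S913, F637. After flipping Y the toolpath is (39.07,211.27) → (26.63,129.06) → (78.17,177.84) → (54.73,14.53) → (39.07,211.27), returning to the start.

Shape 4 is a cubic bezier drawn with `<path>`. Its stroke #ff8800 means score at S456, F2284. After flipping Y the toolpath is (13.49,167.22) → (11.81,157.48) → (27.96,127.77) → (50.91,90.59) → (69.65,58.44) → (73.14,43.82).

Shape 5 is a rectangle drawn with `<path>`. Its stroke #ff8800 means score at S456, F2284. After flipping Y the toolpath is (52.31,131.72) → (88.77,131.72) → (88.77,108.32) → (52.31,108.32) → (52.31,131.72), returning to the start.

Shape 6 is a open polyline drawn with `<path>`. Its stroke #ff8800 means score at S456, F2284. After flipping Y the toolpath is (87.42,5.90) → (62.02,122.09) → (18.20,78.67) → (21.40,32.54) → (56.38,122.45) → (37.42,89.08).

; LightBurn 1.4.05
; GRBL device profile, absolute coords
G21
G90
G0 X81.57 Y215.36
M3 S913
G01 X65.27 Y88.51 F637
G01 X58.51 Y83.61 F637
G01 X13.77 Y8.61 F637
M5
G0 X32.95 Y103.30
M3 S913
G01 X31.51 Y107.74 F637
G01 X27.73 Y110.48 F637
G01 X23.07 Y110.48 F637
G01 X19.29 Y107.74 F637
G01 X17.85 Y103.30 F637
G01 X19.29 Y98.86 F637
G01 X23.07 Y96.12 F637
G01 X27.73 Y96.12 F637
G01 X31.51 Y98.86 F637
G01 X32.95 Y103.30 F637
M5
G0 X39.07 Y211.27
M3 S913
G01 X26.63 Y129.06 F637
G01 X78.17 Y177.84 F637
G01 X54.73 Y14.53 F637
G01 X39.07 Y211.27 F637
M5
G0 X13.49 Y167.22
M3 S456
G01 X11.81 Y157.48 F2284
G01 X27.96 Y127.77 F2284
G01 X50.91 Y90.59 F2284
G01 X69.65 Y58.44 F2284
G01 X73.14 Y43.82 F2284
M5
G0 X52.31 Y131.72
M3 S456
G01 X88.77 Y131.72 F2284
G01 X88.77 Y108.32 F2284
G01 X52.31 Y108.32 F2284
G01 X52.31 Y131.72 F2284
M5
G0 X87.42 Y5.90
M3 S456
G01 X62.02 Y122.09 F2284
G01 X18.20 Y78.67 F2284
G01 X21.40 Y32.54 F2284
G01 X56.38 Y122.45 F2284
G01 X37.42 Y89.08 F2284
M5
G0 X0.00 Y0.00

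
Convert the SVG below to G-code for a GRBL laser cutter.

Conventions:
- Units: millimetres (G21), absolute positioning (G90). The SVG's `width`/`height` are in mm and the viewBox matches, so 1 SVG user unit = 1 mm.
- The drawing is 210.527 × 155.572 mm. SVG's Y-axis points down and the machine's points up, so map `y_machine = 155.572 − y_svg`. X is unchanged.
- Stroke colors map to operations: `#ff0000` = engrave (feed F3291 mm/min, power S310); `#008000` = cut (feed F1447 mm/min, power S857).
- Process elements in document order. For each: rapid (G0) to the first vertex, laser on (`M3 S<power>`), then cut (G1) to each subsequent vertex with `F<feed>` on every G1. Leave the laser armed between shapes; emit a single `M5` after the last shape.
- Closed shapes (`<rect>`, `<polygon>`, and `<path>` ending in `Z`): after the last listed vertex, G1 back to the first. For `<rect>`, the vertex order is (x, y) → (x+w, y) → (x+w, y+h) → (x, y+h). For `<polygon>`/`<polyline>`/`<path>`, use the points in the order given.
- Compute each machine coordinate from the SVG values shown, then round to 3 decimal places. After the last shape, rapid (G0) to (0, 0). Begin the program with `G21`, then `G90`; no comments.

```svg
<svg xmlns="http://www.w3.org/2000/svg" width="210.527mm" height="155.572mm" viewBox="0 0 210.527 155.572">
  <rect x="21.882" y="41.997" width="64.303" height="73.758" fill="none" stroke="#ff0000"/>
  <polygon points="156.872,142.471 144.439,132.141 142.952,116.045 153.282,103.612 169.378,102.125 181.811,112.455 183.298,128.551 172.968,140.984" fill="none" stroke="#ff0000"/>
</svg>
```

G21
G90
G0 X21.882 Y113.575
M3 S310
G1 X86.185 Y113.575 F3291
G1 X86.185 Y39.817 F3291
G1 X21.882 Y39.817 F3291
G1 X21.882 Y113.575 F3291
G0 X156.872 Y13.101
M3 S310
G1 X144.439 Y23.431 F3291
G1 X142.952 Y39.527 F3291
G1 X153.282 Y51.960 F3291
G1 X169.378 Y53.447 F3291
G1 X181.811 Y43.117 F3291
G1 X183.298 Y27.021 F3291
G1 X172.968 Y14.588 F3291
G1 X156.872 Y13.101 F3291
M5
G0 X0.000 Y0.000

Since the viewBox matches the mm dimensions, user units are millimetres directly. The only transform is the Y-flip y_m = 155.572 − y_svg.

Shape 1 is a rectangle drawn with `<rect>`. Its stroke #ff0000 means engrave at S310, F3291. After flipping Y the toolpath is (21.882,113.575) → (86.185,113.575) → (86.185,39.817) → (21.882,39.817) → (21.882,113.575), returning to the start.

Shape 2 is a regular polygon drawn with `<polygon>`. Its stroke #ff0000 means engrave at S310, F3291. After flipping Y the toolpath is (156.872,13.101) → (144.439,23.431) → (142.952,39.527) → (153.282,51.960) → (169.378,53.447) → (181.811,43.117) → (183.298,27.021) → (172.968,14.588) → (156.872,13.101), returning to the start.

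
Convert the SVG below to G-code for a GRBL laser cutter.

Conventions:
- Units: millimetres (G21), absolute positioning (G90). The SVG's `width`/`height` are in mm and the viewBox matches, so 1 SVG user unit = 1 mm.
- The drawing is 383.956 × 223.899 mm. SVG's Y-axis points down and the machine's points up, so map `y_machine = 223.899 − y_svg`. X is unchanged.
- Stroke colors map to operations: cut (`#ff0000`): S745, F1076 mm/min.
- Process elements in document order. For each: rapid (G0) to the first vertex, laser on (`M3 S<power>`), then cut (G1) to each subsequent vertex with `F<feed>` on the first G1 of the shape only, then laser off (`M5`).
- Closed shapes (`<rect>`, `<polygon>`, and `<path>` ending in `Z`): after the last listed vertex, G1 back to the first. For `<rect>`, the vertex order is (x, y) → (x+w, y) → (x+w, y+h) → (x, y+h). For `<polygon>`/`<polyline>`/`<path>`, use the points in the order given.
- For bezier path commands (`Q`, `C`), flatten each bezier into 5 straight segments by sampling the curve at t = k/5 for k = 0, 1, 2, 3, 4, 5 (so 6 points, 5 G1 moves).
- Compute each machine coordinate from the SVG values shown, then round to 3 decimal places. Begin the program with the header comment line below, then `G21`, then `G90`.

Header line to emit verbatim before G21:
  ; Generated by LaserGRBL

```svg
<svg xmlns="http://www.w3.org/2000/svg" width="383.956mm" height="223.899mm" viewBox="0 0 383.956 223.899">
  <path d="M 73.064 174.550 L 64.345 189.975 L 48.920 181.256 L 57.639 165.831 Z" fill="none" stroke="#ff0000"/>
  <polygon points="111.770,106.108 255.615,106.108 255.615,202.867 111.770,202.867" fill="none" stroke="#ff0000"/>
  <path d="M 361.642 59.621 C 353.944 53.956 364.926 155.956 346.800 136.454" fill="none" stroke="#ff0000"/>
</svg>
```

viewBox `0 0 383.956 223.899` with mm width/height → 1 unit = 1 mm. Flip: y_m = 223.899 − y_svg.

**Shape 1** — `<path>` regular polygon, stroke `#ff0000` → cut (S745, F1076). Machine vertices: (73.064,49.349) → (64.345,33.924) → (48.920,42.643) → (57.639,58.068) → (73.064,49.349). Closed: final G1 returns to the first vertex.

**Shape 2** — `<polygon>` rectangle, stroke `#ff0000` → cut (S745, F1076). Machine vertices: (111.770,117.791) → (255.615,117.791) → (255.615,21.032) → (111.770,21.032) → (111.770,117.791). Closed: final G1 returns to the first vertex.

**Shape 3** — `<path>` cubic bezier, stroke `#ff0000` → cut (S745, F1076). Control points (SVG): P0=(361.642,59.621), P1=(353.944,53.956), P2=(364.926,155.956), P3=(346.800,136.454); sampled at t=k/5. Machine vertices: (361.642,164.278) → (358.882,156.591) → (358.312,134.063) → (357.638,107.697) → (354.565,88.491) → (346.800,87.445). Open path.

; Generated by LaserGRBL
G21
G90
G0 X73.064 Y49.349
M3 S745
G1 X64.345 Y33.924 F1076
G1 X48.920 Y42.643
G1 X57.639 Y58.068
G1 X73.064 Y49.349
M5
G0 X111.770 Y117.791
M3 S745
G1 X255.615 Y117.791 F1076
G1 X255.615 Y21.032
G1 X111.770 Y21.032
G1 X111.770 Y117.791
M5
G0 X361.642 Y164.278
M3 S745
G1 X358.882 Y156.591 F1076
G1 X358.312 Y134.063
G1 X357.638 Y107.697
G1 X354.565 Y88.491
G1 X346.800 Y87.445
M5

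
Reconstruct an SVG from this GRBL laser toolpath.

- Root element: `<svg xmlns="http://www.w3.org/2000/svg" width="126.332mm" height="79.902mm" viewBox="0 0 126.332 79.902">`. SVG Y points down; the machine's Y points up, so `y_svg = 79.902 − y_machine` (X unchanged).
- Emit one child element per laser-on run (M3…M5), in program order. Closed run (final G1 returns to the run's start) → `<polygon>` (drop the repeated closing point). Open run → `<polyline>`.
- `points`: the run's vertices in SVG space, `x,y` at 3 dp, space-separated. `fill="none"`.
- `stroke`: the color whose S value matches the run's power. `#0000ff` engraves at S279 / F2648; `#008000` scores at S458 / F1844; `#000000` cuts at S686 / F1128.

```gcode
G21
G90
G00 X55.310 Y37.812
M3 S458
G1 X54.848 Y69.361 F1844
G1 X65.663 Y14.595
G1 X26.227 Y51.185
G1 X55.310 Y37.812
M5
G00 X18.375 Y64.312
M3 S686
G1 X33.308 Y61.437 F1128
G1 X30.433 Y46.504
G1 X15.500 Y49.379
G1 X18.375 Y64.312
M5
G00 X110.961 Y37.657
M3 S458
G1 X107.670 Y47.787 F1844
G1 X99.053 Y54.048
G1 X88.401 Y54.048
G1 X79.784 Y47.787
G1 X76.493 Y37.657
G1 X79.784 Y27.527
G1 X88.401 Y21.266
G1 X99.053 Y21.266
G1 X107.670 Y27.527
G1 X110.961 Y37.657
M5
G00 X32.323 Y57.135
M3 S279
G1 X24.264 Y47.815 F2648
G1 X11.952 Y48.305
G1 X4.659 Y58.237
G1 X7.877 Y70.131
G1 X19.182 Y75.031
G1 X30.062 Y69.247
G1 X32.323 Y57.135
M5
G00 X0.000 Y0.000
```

Each laser-on run becomes one SVG element. Flip Y back into SVG space with y_svg = 79.902 − y_machine.

Run 1: the run's S458 means `#008000` (score). The run returns to its start, so emit a `<polygon>` with points (Y-flipped): 55.310,42.090 54.848,10.541 65.663,65.307 26.227,28.717.

Run 2: power S686 maps to stroke `#000000` (cut). The run returns to its start, so emit a `<polygon>` with points (Y-flipped): 18.375,15.590 33.308,18.465 30.433,33.398 15.500,30.523.

Run 3: S458 ⇒ score layer `#008000`. The run returns to its start, so emit a `<polygon>` with points (Y-flipped): 110.961,42.245 107.670,32.115 99.053,25.854 88.401,25.854 79.784,32.115 76.493,42.245 79.784,52.375 88.401,58.636 99.053,58.636 107.670,52.375.

Run 4: S279 ⇒ engrave layer `#0000ff`. The run returns to its start, so emit a `<polygon>` with points (Y-flipped): 32.323,22.767 24.264,32.087 11.952,31.597 4.659,21.665 7.877,9.771 19.182,4.871 30.062,10.655.

<svg xmlns="http://www.w3.org/2000/svg" width="126.332mm" height="79.902mm" viewBox="0 0 126.332 79.902">
  <polygon points="55.310,42.090 54.848,10.541 65.663,65.307 26.227,28.717" fill="none" stroke="#008000"/>
  <polygon points="18.375,15.590 33.308,18.465 30.433,33.398 15.500,30.523" fill="none" stroke="#000000"/>
  <polygon points="110.961,42.245 107.670,32.115 99.053,25.854 88.401,25.854 79.784,32.115 76.493,42.245 79.784,52.375 88.401,58.636 99.053,58.636 107.670,52.375" fill="none" stroke="#008000"/>
  <polygon points="32.323,22.767 24.264,32.087 11.952,31.597 4.659,21.665 7.877,9.771 19.182,4.871 30.062,10.655" fill="none" stroke="#0000ff"/>
</svg>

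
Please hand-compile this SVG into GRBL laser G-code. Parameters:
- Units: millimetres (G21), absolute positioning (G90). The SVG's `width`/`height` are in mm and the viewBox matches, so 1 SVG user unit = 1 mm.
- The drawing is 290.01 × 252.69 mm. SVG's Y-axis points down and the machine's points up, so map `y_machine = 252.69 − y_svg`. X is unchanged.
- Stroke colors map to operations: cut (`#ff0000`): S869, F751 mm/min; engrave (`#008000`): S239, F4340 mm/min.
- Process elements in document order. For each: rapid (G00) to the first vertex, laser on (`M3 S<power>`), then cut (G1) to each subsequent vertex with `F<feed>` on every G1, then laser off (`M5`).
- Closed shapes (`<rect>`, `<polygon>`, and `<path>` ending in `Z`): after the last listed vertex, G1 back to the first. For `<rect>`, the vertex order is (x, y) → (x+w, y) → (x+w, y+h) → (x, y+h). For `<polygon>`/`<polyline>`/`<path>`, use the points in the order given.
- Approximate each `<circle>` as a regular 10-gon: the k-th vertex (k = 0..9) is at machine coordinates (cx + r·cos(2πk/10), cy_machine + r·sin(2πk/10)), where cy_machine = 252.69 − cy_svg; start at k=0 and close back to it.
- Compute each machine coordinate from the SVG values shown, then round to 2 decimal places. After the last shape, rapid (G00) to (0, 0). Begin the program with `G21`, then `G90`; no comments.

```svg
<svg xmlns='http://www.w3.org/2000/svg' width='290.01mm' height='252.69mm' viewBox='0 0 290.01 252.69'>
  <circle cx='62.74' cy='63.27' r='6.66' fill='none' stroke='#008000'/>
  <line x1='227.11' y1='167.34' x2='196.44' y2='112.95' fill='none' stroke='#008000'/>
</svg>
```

1 u = 1 mm; y_m = 252.69 − y.

[1] `<circle>` circle, #008000→engrave S239 F4340: (69.40,189.42) → (68.13,193.33) → (64.80,195.75) → (60.68,195.75) → (57.35,193.33) → (56.08,189.42) → (57.35,185.51) → (60.68,183.09) → (64.80,183.09) → (68.13,185.51) → (69.40,189.42) (closed)

[2] `<line>` line segment, #008000→engrave S239 F4340: (227.11,85.35) → (196.44,139.74)

G21
G90
G00 X69.40 Y189.42
M3 S239
G1 X68.13 Y193.33 F4340
G1 X64.80 Y195.75 F4340
G1 X60.68 Y195.75 F4340
G1 X57.35 Y193.33 F4340
G1 X56.08 Y189.42 F4340
G1 X57.35 Y185.51 F4340
G1 X60.68 Y183.09 F4340
G1 X64.80 Y183.09 F4340
G1 X68.13 Y185.51 F4340
G1 X69.40 Y189.42 F4340
M5
G00 X227.11 Y85.35
M3 S239
G1 X196.44 Y139.74 F4340
M5
G00 X0.00 Y0.00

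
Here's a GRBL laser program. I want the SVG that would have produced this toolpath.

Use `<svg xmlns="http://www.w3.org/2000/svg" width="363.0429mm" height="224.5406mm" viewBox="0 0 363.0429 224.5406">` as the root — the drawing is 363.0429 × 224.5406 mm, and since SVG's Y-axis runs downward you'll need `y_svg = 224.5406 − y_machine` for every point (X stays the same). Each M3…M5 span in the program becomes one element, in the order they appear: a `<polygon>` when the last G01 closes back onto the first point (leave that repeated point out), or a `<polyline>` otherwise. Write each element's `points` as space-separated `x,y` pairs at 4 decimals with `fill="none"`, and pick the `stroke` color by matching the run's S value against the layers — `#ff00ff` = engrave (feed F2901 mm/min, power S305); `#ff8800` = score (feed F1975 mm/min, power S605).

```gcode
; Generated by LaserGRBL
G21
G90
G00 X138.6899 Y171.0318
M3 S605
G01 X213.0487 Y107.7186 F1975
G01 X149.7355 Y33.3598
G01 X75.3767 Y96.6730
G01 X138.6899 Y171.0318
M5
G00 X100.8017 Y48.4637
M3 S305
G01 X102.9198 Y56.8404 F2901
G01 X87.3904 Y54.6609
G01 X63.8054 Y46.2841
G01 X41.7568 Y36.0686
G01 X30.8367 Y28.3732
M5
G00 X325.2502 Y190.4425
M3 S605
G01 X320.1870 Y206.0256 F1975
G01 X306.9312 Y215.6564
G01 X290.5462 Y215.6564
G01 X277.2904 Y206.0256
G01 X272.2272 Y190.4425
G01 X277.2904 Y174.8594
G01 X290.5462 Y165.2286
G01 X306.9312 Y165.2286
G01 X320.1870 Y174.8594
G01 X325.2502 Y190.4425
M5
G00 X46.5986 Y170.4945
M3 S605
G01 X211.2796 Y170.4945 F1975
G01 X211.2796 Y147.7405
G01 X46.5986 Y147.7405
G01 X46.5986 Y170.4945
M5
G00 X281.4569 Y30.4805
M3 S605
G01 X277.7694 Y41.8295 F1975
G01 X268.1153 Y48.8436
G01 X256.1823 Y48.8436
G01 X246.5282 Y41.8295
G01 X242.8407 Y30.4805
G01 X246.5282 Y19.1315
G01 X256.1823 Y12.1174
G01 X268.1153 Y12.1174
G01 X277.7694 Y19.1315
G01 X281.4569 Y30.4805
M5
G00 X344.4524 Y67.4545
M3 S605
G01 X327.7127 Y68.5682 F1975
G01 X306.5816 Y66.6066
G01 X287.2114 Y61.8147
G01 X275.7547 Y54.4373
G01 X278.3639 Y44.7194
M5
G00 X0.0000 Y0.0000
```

Each laser-on run becomes one SVG element. Flip Y back into SVG space with y_svg = 224.5406 − y_machine.

Run 1: S605 ⇒ score layer `#ff8800`. The run returns to its start, so emit a `<polygon>` with points (Y-flipped): 138.6899,53.5088 213.0487,116.8220 149.7355,191.1808 75.3767,127.8676.

Run 2: S305 ⇒ engrave layer `#ff00ff`. The run is open, so emit a `<polyline>` with points (Y-flipped): 100.8017,176.0769 102.9198,167.7002 87.3904,169.8797 63.8054,178.2565 41.7568,188.4720 30.8367,196.1674.

Run 3: S605 ⇒ score layer `#ff8800`. The run returns to its start, so emit a `<polygon>` with points (Y-flipped): 325.2502,34.0981 320.1870,18.5150 306.9312,8.8842 290.5462,8.8842 277.2904,18.5150 272.2272,34.0981 277.2904,49.6812 290.5462,59.3120 306.9312,59.3120 320.1870,49.6812.

Run 4: power S605 maps to stroke `#ff8800` (score). The run returns to its start, so emit a `<polygon>` with points (Y-flipped): 46.5986,54.0461 211.2796,54.0461 211.2796,76.8001 46.5986,76.8001.

Run 5: S605 ⇒ score layer `#ff8800`. The run returns to its start, so emit a `<polygon>` with points (Y-flipped): 281.4569,194.0601 277.7694,182.7111 268.1153,175.6970 256.1823,175.6970 246.5282,182.7111 242.8407,194.0601 246.5282,205.4091 256.1823,212.4232 268.1153,212.4232 277.7694,205.4091.

Run 6: S605 ⇒ score layer `#ff8800`. The run is open, so emit a `<polyline>` with points (Y-flipped): 344.4524,157.0861 327.7127,155.9724 306.5816,157.9340 287.2114,162.7259 275.7547,170.1033 278.3639,179.8212.

<svg xmlns="http://www.w3.org/2000/svg" width="363.0429mm" height="224.5406mm" viewBox="0 0 363.0429 224.5406">
  <polygon points="138.6899,53.5088 213.0487,116.8220 149.7355,191.1808 75.3767,127.8676" fill="none" stroke="#ff8800"/>
  <polyline points="100.8017,176.0769 102.9198,167.7002 87.3904,169.8797 63.8054,178.2565 41.7568,188.4720 30.8367,196.1674" fill="none" stroke="#ff00ff"/>
  <polygon points="325.2502,34.0981 320.1870,18.5150 306.9312,8.8842 290.5462,8.8842 277.2904,18.5150 272.2272,34.0981 277.2904,49.6812 290.5462,59.3120 306.9312,59.3120 320.1870,49.6812" fill="none" stroke="#ff8800"/>
  <polygon points="46.5986,54.0461 211.2796,54.0461 211.2796,76.8001 46.5986,76.8001" fill="none" stroke="#ff8800"/>
  <polygon points="281.4569,194.0601 277.7694,182.7111 268.1153,175.6970 256.1823,175.6970 246.5282,182.7111 242.8407,194.0601 246.5282,205.4091 256.1823,212.4232 268.1153,212.4232 277.7694,205.4091" fill="none" stroke="#ff8800"/>
  <polyline points="344.4524,157.0861 327.7127,155.9724 306.5816,157.9340 287.2114,162.7259 275.7547,170.1033 278.3639,179.8212" fill="none" stroke="#ff8800"/>
</svg>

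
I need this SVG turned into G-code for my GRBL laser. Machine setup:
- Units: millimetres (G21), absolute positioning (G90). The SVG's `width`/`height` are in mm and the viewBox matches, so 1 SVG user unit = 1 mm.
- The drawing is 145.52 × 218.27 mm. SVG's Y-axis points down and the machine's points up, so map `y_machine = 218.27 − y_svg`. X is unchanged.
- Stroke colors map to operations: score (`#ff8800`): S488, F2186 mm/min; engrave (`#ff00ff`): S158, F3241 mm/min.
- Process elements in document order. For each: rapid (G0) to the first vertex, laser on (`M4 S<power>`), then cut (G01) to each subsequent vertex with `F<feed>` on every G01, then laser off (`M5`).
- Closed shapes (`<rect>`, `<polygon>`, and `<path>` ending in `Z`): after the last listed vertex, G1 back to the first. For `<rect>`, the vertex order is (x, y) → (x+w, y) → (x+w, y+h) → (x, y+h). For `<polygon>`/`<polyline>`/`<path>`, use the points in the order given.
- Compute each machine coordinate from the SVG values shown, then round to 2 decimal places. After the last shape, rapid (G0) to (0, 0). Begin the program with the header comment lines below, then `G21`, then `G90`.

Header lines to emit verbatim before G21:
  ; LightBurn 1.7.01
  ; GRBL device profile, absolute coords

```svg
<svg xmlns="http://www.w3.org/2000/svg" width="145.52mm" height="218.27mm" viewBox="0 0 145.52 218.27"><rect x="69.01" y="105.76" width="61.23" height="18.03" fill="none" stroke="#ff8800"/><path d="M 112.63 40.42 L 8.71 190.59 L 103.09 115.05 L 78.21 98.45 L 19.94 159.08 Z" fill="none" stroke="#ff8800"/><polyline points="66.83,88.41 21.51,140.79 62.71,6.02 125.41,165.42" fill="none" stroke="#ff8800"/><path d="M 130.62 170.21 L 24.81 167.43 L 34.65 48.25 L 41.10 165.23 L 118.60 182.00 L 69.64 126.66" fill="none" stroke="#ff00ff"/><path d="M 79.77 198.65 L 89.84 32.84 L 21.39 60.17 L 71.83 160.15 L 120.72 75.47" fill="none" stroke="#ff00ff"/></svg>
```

viewBox `0 0 145.52 218.27` with mm width/height → 1 unit = 1 mm. Flip: y_m = 218.27 − y_svg.

**Shape 1** — `<rect>` rectangle, stroke `#ff8800` → score (S488, F2186). Machine vertices: (69.01,112.51) → (130.24,112.51) → (130.24,94.48) → (69.01,94.48) → (69.01,112.51). Closed: final G1 returns to the first vertex.

**Shape 2** — `<path>` closed polygon, stroke `#ff8800` → score (S488, F2186). Machine vertices: (112.63,177.85) → (8.71,27.68) → (103.09,103.22) → (78.21,119.82) → (19.94,59.19) → (112.63,177.85). Closed: final G1 returns to the first vertex.

**Shape 3** — `<polyline>` open polyline, stroke `#ff8800` → score (S488, F2186). Machine vertices: (66.83,129.86) → (21.51,77.48) → (62.71,212.25) → (125.41,52.85). Open path.

**Shape 4** — `<path>` open polyline, stroke `#ff00ff` → engrave (S158, F3241). Machine vertices: (130.62,48.06) → (24.81,50.84) → (34.65,170.02) → (41.10,53.04) → (118.60,36.27) → (69.64,91.61). Open path.

**Shape 5** — `<path>` open polyline, stroke `#ff00ff` → engrave (S158, F3241). Machine vertices: (79.77,19.62) → (89.84,185.43) → (21.39,158.10) → (71.83,58.12) → (120.72,142.80). Open path.

; LightBurn 1.7.01
; GRBL device profile, absolute coords
G21
G90
G0 X69.01 Y112.51
M4 S488
G01 X130.24 Y112.51 F2186
G01 X130.24 Y94.48 F2186
G01 X69.01 Y94.48 F2186
G01 X69.01 Y112.51 F2186
M5
G0 X112.63 Y177.85
M4 S488
G01 X8.71 Y27.68 F2186
G01 X103.09 Y103.22 F2186
G01 X78.21 Y119.82 F2186
G01 X19.94 Y59.19 F2186
G01 X112.63 Y177.85 F2186
M5
G0 X66.83 Y129.86
M4 S488
G01 X21.51 Y77.48 F2186
G01 X62.71 Y212.25 F2186
G01 X125.41 Y52.85 F2186
M5
G0 X130.62 Y48.06
M4 S158
G01 X24.81 Y50.84 F3241
G01 X34.65 Y170.02 F3241
G01 X41.10 Y53.04 F3241
G01 X118.60 Y36.27 F3241
G01 X69.64 Y91.61 F3241
M5
G0 X79.77 Y19.62
M4 S158
G01 X89.84 Y185.43 F3241
G01 X21.39 Y158.10 F3241
G01 X71.83 Y58.12 F3241
G01 X120.72 Y142.80 F3241
M5
G0 X0.00 Y0.00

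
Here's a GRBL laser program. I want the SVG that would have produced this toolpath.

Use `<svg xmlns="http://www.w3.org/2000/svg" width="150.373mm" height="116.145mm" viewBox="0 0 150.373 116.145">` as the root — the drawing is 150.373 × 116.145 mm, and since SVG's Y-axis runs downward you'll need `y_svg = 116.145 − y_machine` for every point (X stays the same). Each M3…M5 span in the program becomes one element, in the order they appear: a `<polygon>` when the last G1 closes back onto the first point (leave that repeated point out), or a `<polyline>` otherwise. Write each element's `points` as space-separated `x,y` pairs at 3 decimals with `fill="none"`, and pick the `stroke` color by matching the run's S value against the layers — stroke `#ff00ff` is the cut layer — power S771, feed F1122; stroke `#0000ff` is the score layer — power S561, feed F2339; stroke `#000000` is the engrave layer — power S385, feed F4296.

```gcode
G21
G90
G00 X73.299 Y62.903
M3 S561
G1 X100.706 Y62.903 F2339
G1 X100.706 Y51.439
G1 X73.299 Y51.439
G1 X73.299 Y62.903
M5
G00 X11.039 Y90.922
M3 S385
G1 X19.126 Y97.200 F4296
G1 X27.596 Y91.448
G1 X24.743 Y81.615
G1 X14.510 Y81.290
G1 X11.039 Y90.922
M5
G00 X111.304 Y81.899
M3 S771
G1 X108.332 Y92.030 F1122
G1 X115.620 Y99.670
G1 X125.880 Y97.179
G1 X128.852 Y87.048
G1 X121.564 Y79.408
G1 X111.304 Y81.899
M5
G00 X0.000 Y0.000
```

Machine Y-up, SVG Y-down with viewBox height 116.145, so y_svg = 116.145 − y_machine; X carries over.

Run 1: power S561 maps to stroke `#0000ff` (score). The run returns to its start, so emit a `<polygon>` with points (Y-flipped): 73.299,53.242 100.706,53.242 100.706,64.706 73.299,64.706.

Run 2: S385 ⇒ engrave layer `#000000`. The run returns to its start, so emit a `<polygon>` with points (Y-flipped): 11.039,25.223 19.126,18.945 27.596,24.697 24.743,34.530 14.510,34.855.

Run 3: power S771 maps to stroke `#ff00ff` (cut). The run returns to its start, so emit a `<polygon>` with points (Y-flipped): 111.304,34.246 108.332,24.115 115.620,16.475 125.880,18.966 128.852,29.097 121.564,36.737.

<svg xmlns="http://www.w3.org/2000/svg" width="150.373mm" height="116.145mm" viewBox="0 0 150.373 116.145">
  <polygon points="73.299,53.242 100.706,53.242 100.706,64.706 73.299,64.706" fill="none" stroke="#0000ff"/>
  <polygon points="11.039,25.223 19.126,18.945 27.596,24.697 24.743,34.530 14.510,34.855" fill="none" stroke="#000000"/>
  <polygon points="111.304,34.246 108.332,24.115 115.620,16.475 125.880,18.966 128.852,29.097 121.564,36.737" fill="none" stroke="#ff00ff"/>
</svg>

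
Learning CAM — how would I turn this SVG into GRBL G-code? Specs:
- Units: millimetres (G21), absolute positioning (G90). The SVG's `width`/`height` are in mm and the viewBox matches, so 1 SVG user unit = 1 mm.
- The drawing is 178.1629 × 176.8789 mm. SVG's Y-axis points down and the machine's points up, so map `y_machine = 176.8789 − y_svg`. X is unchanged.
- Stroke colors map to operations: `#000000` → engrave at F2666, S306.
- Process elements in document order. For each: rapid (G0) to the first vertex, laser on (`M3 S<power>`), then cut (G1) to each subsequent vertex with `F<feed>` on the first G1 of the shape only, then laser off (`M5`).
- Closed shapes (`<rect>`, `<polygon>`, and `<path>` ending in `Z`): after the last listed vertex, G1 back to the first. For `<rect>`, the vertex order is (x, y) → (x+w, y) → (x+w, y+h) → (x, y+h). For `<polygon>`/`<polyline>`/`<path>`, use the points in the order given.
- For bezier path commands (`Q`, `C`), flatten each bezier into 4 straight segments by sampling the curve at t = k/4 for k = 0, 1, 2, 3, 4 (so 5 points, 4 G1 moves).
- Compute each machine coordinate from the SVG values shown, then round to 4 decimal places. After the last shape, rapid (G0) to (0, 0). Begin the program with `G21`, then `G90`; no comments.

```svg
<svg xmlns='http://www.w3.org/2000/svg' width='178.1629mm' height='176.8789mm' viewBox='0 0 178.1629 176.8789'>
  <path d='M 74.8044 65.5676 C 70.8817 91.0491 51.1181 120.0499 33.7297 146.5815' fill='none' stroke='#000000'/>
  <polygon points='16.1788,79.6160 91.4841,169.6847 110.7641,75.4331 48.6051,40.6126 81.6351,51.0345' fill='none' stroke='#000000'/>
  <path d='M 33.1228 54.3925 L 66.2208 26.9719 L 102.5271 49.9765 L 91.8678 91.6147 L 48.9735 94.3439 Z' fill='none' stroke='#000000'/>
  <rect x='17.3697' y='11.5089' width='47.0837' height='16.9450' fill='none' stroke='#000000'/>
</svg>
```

G21
G90
G0 X74.8044 Y111.3113
M3 S306
G1 X69.1768 Y91.6339 F2666
G1 X59.3167 Y71.1981
G1 X46.9317 Y50.5655
G1 X33.7297 Y30.2974
M5
G0 X16.1788 Y97.2629
M3 S306
G1 X91.4841 Y7.1942 F2666
G1 X110.7641 Y101.4458
G1 X48.6051 Y136.2663
G1 X81.6351 Y125.8444
G1 X16.1788 Y97.2629
M5
G0 X33.1228 Y122.4864
M3 S306
G1 X66.2208 Y149.9070 F2666
G1 X102.5271 Y126.9024
G1 X91.8678 Y85.2642
G1 X48.9735 Y82.5350
G1 X33.1228 Y122.4864
M5
G0 X17.3697 Y165.3700
M3 S306
G1 X64.4534 Y165.3700 F2666
G1 X64.4534 Y148.4250
G1 X17.3697 Y148.4250
G1 X17.3697 Y165.3700
M5
G0 X0.0000 Y0.0000

1 u = 1 mm; y_m = 176.8789 − y.

[1] `<path>` cubic bezier, #000000→engrave S306 F2666: (74.8044,111.3113) → (69.1768,91.6339) → (59.3167,71.1981) → (46.9317,50.5655) → (33.7297,30.2974)

[2] `<polygon>` closed polygon, #000000→engrave S306 F2666: (16.1788,97.2629) → (91.4841,7.1942) → (110.7641,101.4458) → (48.6051,136.2663) → (81.6351,125.8444) → (16.1788,97.2629) (closed)

[3] `<path>` regular polygon, #000000→engrave S306 F2666: (33.1228,122.4864) → (66.2208,149.9070) → (102.5271,126.9024) → (91.8678,85.2642) → (48.9735,82.5350) → (33.1228,122.4864) (closed)

[4] `<rect>` rectangle, #000000→engrave S306 F2666: (17.3697,165.3700) → (64.4534,165.3700) → (64.4534,148.4250) → (17.3697,148.4250) → (17.3697,165.3700) (closed)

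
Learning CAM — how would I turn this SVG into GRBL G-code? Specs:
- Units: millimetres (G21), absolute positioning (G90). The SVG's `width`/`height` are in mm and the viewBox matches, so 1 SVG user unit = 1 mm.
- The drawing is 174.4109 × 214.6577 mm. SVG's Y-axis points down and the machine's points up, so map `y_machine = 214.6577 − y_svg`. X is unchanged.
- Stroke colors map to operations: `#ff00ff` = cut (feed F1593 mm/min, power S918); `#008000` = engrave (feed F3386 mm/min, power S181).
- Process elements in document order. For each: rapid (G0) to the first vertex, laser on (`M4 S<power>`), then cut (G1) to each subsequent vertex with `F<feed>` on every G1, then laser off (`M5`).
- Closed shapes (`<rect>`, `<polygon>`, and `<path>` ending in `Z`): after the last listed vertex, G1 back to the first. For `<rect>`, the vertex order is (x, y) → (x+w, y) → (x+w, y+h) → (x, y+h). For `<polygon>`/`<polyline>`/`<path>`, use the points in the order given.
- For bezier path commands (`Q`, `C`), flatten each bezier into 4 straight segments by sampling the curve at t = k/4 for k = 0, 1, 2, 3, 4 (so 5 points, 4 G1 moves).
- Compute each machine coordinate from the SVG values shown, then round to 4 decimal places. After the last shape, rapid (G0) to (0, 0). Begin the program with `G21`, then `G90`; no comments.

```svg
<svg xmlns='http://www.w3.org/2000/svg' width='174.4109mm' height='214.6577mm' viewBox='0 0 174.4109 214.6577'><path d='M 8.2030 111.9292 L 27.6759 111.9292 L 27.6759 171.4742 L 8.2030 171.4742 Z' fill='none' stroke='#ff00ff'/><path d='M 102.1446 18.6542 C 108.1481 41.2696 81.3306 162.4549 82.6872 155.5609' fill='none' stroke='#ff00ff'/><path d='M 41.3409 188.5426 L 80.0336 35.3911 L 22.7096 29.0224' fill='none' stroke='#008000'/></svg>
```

Since the viewBox matches the mm dimensions, user units are millimetres directly. The only transform is the Y-flip y_m = 214.6577 − y_svg.

Shape 1 is a rectangle drawn with `<path>`. Its stroke #ff00ff means cut at S918, F1593. After flipping Y the toolpath is (8.2030,102.7285) → (27.6759,102.7285) → (27.6759,43.1835) → (8.2030,43.1835) → (8.2030,102.7285), returning to the start.

Shape 2 is a cubic bezier drawn with `<path>`. Its stroke #ff00ff means cut at S918, F1593. After flipping Y the toolpath is (102.1446,196.0035) → (101.4463,164.1015) → (94.1585,116.4841) → (85.9993,74.3998) → (82.6872,59.0968).

Shape 3 is a open polyline drawn with `<path>`. Its stroke #008000 means engrave at S181, F3386. After flipping Y the toolpath is (41.3409,26.1151) → (80.0336,179.2666) → (22.7096,185.6353).

G21
G90
G0 X8.2030 Y102.7285
M4 S918
G1 X27.6759 Y102.7285 F1593
G1 X27.6759 Y43.1835 F1593
G1 X8.2030 Y43.1835 F1593
G1 X8.2030 Y102.7285 F1593
M5
G0 X102.1446 Y196.0035
M4 S918
G1 X101.4463 Y164.1015 F1593
G1 X94.1585 Y116.4841 F1593
G1 X85.9993 Y74.3998 F1593
G1 X82.6872 Y59.0968 F1593
M5
G0 X41.3409 Y26.1151
M4 S181
G1 X80.0336 Y179.2666 F3386
G1 X22.7096 Y185.6353 F3386
M5
G0 X0.0000 Y0.0000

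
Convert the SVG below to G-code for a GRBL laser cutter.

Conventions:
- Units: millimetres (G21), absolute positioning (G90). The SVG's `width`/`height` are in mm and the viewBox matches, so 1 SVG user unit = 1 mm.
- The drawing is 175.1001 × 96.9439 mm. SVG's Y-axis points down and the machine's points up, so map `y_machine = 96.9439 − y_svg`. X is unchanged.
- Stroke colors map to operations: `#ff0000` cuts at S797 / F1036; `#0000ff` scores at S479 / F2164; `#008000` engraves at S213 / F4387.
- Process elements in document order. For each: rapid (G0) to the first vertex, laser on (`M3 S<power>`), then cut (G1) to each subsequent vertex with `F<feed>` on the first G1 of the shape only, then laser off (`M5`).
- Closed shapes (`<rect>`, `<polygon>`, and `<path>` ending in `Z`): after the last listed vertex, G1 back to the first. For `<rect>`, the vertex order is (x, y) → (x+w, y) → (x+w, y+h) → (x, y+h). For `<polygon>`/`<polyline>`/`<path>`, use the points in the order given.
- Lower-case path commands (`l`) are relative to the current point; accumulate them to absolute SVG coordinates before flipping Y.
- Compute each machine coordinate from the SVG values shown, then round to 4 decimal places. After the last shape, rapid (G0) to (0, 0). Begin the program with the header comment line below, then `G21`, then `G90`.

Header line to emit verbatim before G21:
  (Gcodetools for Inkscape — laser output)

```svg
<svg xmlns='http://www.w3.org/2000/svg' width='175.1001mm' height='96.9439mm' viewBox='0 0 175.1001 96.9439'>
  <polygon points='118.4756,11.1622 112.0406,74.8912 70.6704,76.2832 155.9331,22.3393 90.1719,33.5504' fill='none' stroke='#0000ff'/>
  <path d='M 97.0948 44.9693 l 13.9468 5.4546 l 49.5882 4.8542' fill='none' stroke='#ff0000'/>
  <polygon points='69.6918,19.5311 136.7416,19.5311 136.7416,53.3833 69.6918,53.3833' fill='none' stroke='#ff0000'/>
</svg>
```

Since the viewBox matches the mm dimensions, user units are millimetres directly. The only transform is the Y-flip y_m = 96.9439 − y_svg.

Shape 1 is a closed polygon drawn with `<polygon>`. Its stroke #0000ff means score at S479, F2164. After flipping Y the toolpath is (118.4756,85.7817) → (112.0406,22.0527) → (70.6704,20.6607) → (155.9331,74.6046) → (90.1719,63.3935) → (118.4756,85.7817), returning to the start.

Shape 2 is a open polyline drawn with `<path>`. Its stroke #ff0000 means cut at S797, F1036. After flipping Y the toolpath is (97.0948,51.9746) → (111.0416,46.5200) → (160.6298,41.6658).

Shape 3 is a rectangle drawn with `<polygon>`. Its stroke #ff0000 means cut at S797, F1036. After flipping Y the toolpath is (69.6918,77.4128) → (136.7416,77.4128) → (136.7416,43.5606) → (69.6918,43.5606) → (69.6918,77.4128), returning to the start.

(Gcodetools for Inkscape — laser output)
G21
G90
G0 X118.4756 Y85.7817
M3 S479
G1 X112.0406 Y22.0527 F2164
G1 X70.6704 Y20.6607
G1 X155.9331 Y74.6046
G1 X90.1719 Y63.3935
G1 X118.4756 Y85.7817
M5
G0 X97.0948 Y51.9746
M3 S797
G1 X111.0416 Y46.5200 F1036
G1 X160.6298 Y41.6658
M5
G0 X69.6918 Y77.4128
M3 S797
G1 X136.7416 Y77.4128 F1036
G1 X136.7416 Y43.5606
G1 X69.6918 Y43.5606
G1 X69.6918 Y77.4128
M5
G0 X0.0000 Y0.0000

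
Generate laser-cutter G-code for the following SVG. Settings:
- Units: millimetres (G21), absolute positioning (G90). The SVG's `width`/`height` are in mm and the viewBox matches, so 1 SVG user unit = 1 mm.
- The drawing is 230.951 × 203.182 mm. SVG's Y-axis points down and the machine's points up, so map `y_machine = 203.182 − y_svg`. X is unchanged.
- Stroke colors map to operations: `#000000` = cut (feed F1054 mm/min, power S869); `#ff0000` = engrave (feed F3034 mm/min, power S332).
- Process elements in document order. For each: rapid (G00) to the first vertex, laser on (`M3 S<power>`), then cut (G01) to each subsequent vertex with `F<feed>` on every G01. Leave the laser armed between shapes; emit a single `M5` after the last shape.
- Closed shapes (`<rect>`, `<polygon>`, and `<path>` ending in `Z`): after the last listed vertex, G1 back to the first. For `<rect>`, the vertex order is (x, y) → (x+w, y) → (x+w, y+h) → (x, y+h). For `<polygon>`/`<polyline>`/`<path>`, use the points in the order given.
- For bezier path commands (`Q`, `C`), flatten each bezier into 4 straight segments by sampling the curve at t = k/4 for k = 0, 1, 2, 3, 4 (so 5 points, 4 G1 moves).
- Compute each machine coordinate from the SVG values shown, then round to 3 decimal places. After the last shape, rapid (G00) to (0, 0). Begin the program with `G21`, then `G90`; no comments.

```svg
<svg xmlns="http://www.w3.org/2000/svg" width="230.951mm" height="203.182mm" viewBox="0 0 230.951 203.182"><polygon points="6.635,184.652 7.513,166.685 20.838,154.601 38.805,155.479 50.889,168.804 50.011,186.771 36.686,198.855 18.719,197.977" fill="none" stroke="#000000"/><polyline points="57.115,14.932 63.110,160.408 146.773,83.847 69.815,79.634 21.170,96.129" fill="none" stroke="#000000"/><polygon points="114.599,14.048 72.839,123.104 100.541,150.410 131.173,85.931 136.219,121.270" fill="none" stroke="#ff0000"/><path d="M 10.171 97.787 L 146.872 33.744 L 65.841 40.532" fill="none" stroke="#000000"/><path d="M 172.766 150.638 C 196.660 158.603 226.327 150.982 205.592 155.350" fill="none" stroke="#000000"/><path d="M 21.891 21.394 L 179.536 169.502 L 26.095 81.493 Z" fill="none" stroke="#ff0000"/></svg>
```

viewBox `0 0 230.951 203.182` with mm width/height → 1 unit = 1 mm. Flip: y_m = 203.182 − y_svg.

**Shape 1** — `<polygon>` regular polygon, stroke `#000000` → cut (S869, F1054). Machine vertices: (6.635,18.530) → (7.513,36.497) → (20.838,48.581) → (38.805,47.703) → (50.889,34.378) → (50.011,16.411) → (36.686,4.327) → (18.719,5.205) → (6.635,18.530). Closed: final G1 returns to the first vertex.

**Shape 2** — `<polyline>` open polyline, stroke `#000000` → cut (S869, F1054). Machine vertices: (57.115,188.250) → (63.110,42.774) → (146.773,119.335) → (69.815,123.548) → (21.170,107.053). Open path.

**Shape 3** — `<polygon>` closed polygon, stroke `#ff0000` → engrave (S332, F3034). Machine vertices: (114.599,189.134) → (72.839,80.078) → (100.541,52.772) → (131.173,117.251) → (136.219,81.912) → (114.599,189.134). Closed: final G1 returns to the first vertex.

**Shape 4** — `<path>` open polyline, stroke `#000000` → cut (S869, F1054). Machine vertices: (10.171,105.395) → (146.872,169.438) → (65.841,162.650). Open path.

**Shape 5** — `<path>` cubic bezier, stroke `#000000` → cut (S869, F1054). Control points (SVG): P0=(172.766,150.638), P1=(196.660,158.603), P2=(226.327,150.982), P3=(205.592,155.350); sampled at t=k/4. Machine vertices: (172.766,52.544) → (190.891,49.062) → (205.915,48.839) → (212.571,49.291) → (205.592,47.832). Open path.

**Shape 6** — `<path>` closed polygon, stroke `#ff0000` → engrave (S332, F3034). Machine vertices: (21.891,181.788) → (179.536,33.680) → (26.095,121.689) → (21.891,181.788). Closed: final G1 returns to the first vertex.

G21
G90
G00 X6.635 Y18.530
M3 S869
G01 X7.513 Y36.497 F1054
G01 X20.838 Y48.581 F1054
G01 X38.805 Y47.703 F1054
G01 X50.889 Y34.378 F1054
G01 X50.011 Y16.411 F1054
G01 X36.686 Y4.327 F1054
G01 X18.719 Y5.205 F1054
G01 X6.635 Y18.530 F1054
G00 X57.115 Y188.250
M3 S869
G01 X63.110 Y42.774 F1054
G01 X146.773 Y119.335 F1054
G01 X69.815 Y123.548 F1054
G01 X21.170 Y107.053 F1054
G00 X114.599 Y189.134
M3 S332
G01 X72.839 Y80.078 F3034
G01 X100.541 Y52.772 F3034
G01 X131.173 Y117.251 F3034
G01 X136.219 Y81.912 F3034
G01 X114.599 Y189.134 F3034
G00 X10.171 Y105.395
M3 S869
G01 X146.872 Y169.438 F1054
G01 X65.841 Y162.650 F1054
G00 X172.766 Y52.544
M3 S869
G01 X190.891 Y49.062 F1054
G01 X205.915 Y48.839 F1054
G01 X212.571 Y49.291 F1054
G01 X205.592 Y47.832 F1054
G00 X21.891 Y181.788
M3 S332
G01 X179.536 Y33.680 F3034
G01 X26.095 Y121.689 F3034
G01 X21.891 Y181.788 F3034
M5
G00 X0.000 Y0.000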